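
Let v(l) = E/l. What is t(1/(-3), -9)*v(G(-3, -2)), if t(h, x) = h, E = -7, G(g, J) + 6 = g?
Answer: -7/27 ≈ -0.25926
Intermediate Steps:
G(g, J) = -6 + g
v(l) = -7/l
t(1/(-3), -9)*v(G(-3, -2)) = (-7/(-6 - 3))/(-3) = -(-7)/(3*(-9)) = -(-7)*(-1)/(3*9) = -⅓*7/9 = -7/27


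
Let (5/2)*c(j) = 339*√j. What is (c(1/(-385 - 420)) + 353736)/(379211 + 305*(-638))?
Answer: 353736/184621 + 678*I*√805/743099525 ≈ 1.916 + 2.5887e-5*I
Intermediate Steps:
c(j) = 678*√j/5 (c(j) = 2*(339*√j)/5 = 678*√j/5)
(c(1/(-385 - 420)) + 353736)/(379211 + 305*(-638)) = (678*√(1/(-385 - 420))/5 + 353736)/(379211 + 305*(-638)) = (678*√(1/(-805))/5 + 353736)/(379211 - 194590) = (678*√(-1/805)/5 + 353736)/184621 = (678*(I*√805/805)/5 + 353736)*(1/184621) = (678*I*√805/4025 + 353736)*(1/184621) = (353736 + 678*I*√805/4025)*(1/184621) = 353736/184621 + 678*I*√805/743099525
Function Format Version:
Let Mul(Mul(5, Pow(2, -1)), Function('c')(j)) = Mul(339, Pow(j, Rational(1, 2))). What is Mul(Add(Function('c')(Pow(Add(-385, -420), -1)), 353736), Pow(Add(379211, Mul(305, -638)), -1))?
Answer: Add(Rational(353736, 184621), Mul(Rational(678, 743099525), I, Pow(805, Rational(1, 2)))) ≈ Add(1.9160, Mul(2.5887e-5, I))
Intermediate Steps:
Function('c')(j) = Mul(Rational(678, 5), Pow(j, Rational(1, 2))) (Function('c')(j) = Mul(Rational(2, 5), Mul(339, Pow(j, Rational(1, 2)))) = Mul(Rational(678, 5), Pow(j, Rational(1, 2))))
Mul(Add(Function('c')(Pow(Add(-385, -420), -1)), 353736), Pow(Add(379211, Mul(305, -638)), -1)) = Mul(Add(Mul(Rational(678, 5), Pow(Pow(Add(-385, -420), -1), Rational(1, 2))), 353736), Pow(Add(379211, Mul(305, -638)), -1)) = Mul(Add(Mul(Rational(678, 5), Pow(Pow(-805, -1), Rational(1, 2))), 353736), Pow(Add(379211, -194590), -1)) = Mul(Add(Mul(Rational(678, 5), Pow(Rational(-1, 805), Rational(1, 2))), 353736), Pow(184621, -1)) = Mul(Add(Mul(Rational(678, 5), Mul(Rational(1, 805), I, Pow(805, Rational(1, 2)))), 353736), Rational(1, 184621)) = Mul(Add(Mul(Rational(678, 4025), I, Pow(805, Rational(1, 2))), 353736), Rational(1, 184621)) = Mul(Add(353736, Mul(Rational(678, 4025), I, Pow(805, Rational(1, 2)))), Rational(1, 184621)) = Add(Rational(353736, 184621), Mul(Rational(678, 743099525), I, Pow(805, Rational(1, 2))))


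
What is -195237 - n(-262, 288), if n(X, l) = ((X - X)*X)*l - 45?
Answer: -195192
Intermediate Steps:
n(X, l) = -45 (n(X, l) = (0*X)*l - 45 = 0*l - 45 = 0 - 45 = -45)
-195237 - n(-262, 288) = -195237 - 1*(-45) = -195237 + 45 = -195192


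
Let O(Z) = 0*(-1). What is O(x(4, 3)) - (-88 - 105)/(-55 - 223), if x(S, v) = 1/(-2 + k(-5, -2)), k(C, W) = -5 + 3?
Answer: -193/278 ≈ -0.69424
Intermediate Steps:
k(C, W) = -2
x(S, v) = -¼ (x(S, v) = 1/(-2 - 2) = 1/(-4) = -¼)
O(Z) = 0
O(x(4, 3)) - (-88 - 105)/(-55 - 223) = 0 - (-88 - 105)/(-55 - 223) = 0 - (-193)/(-278) = 0 - (-193)*(-1)/278 = 0 - 1*193/278 = 0 - 193/278 = -193/278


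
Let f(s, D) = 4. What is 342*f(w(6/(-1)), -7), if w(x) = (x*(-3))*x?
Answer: 1368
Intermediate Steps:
w(x) = -3*x² (w(x) = (-3*x)*x = -3*x²)
342*f(w(6/(-1)), -7) = 342*4 = 1368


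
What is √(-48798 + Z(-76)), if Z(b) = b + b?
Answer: 5*I*√1958 ≈ 221.25*I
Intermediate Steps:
Z(b) = 2*b
√(-48798 + Z(-76)) = √(-48798 + 2*(-76)) = √(-48798 - 152) = √(-48950) = 5*I*√1958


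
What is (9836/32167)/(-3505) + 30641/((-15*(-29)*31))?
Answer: 138179886851/60814833699 ≈ 2.2721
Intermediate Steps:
(9836/32167)/(-3505) + 30641/((-15*(-29)*31)) = (9836*(1/32167))*(-1/3505) + 30641/((435*31)) = (9836/32167)*(-1/3505) + 30641/13485 = -9836/112745335 + 30641*(1/13485) = -9836/112745335 + 30641/13485 = 138179886851/60814833699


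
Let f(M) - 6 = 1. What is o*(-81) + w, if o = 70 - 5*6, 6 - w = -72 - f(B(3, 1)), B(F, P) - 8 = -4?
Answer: -3155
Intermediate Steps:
B(F, P) = 4 (B(F, P) = 8 - 4 = 4)
f(M) = 7 (f(M) = 6 + 1 = 7)
w = 85 (w = 6 - (-72 - 1*7) = 6 - (-72 - 7) = 6 - 1*(-79) = 6 + 79 = 85)
o = 40 (o = 70 - 30 = 40)
o*(-81) + w = 40*(-81) + 85 = -3240 + 85 = -3155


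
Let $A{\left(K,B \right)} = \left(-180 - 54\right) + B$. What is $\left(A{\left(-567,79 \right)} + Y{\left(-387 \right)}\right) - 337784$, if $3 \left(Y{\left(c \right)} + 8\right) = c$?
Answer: $-338076$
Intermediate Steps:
$A{\left(K,B \right)} = -234 + B$
$Y{\left(c \right)} = -8 + \frac{c}{3}$
$\left(A{\left(-567,79 \right)} + Y{\left(-387 \right)}\right) - 337784 = \left(\left(-234 + 79\right) + \left(-8 + \frac{1}{3} \left(-387\right)\right)\right) - 337784 = \left(-155 - 137\right) - 337784 = -292 - 337784 = -338076$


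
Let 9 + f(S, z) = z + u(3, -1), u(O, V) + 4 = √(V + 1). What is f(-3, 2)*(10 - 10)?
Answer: 0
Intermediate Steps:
u(O, V) = -4 + √(1 + V) (u(O, V) = -4 + √(V + 1) = -4 + √(1 + V))
f(S, z) = -13 + z (f(S, z) = -9 + (z + (-4 + √(1 - 1))) = -9 + (z + (-4 + √0)) = -9 + (z + (-4 + 0)) = -9 + (z - 4) = -9 + (-4 + z) = -13 + z)
f(-3, 2)*(10 - 10) = (-13 + 2)*(10 - 10) = -11*0 = 0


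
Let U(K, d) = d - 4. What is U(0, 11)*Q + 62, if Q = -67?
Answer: -407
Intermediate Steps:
U(K, d) = -4 + d
U(0, 11)*Q + 62 = (-4 + 11)*(-67) + 62 = 7*(-67) + 62 = -469 + 62 = -407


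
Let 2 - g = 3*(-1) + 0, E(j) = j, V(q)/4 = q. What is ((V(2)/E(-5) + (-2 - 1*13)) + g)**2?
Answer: 3364/25 ≈ 134.56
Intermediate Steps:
V(q) = 4*q
g = 5 (g = 2 - (3*(-1) + 0) = 2 - (-3 + 0) = 2 - 1*(-3) = 2 + 3 = 5)
((V(2)/E(-5) + (-2 - 1*13)) + g)**2 = (((4*2)/(-5) + (-2 - 1*13)) + 5)**2 = ((8*(-1/5) + (-2 - 13)) + 5)**2 = ((-8/5 - 15) + 5)**2 = (-83/5 + 5)**2 = (-58/5)**2 = 3364/25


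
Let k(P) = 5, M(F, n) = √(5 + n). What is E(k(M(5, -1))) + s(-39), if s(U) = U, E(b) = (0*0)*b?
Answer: -39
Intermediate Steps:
E(b) = 0 (E(b) = 0*b = 0)
E(k(M(5, -1))) + s(-39) = 0 - 39 = -39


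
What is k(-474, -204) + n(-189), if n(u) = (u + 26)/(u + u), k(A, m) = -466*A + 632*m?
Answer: 34759531/378 ≈ 91956.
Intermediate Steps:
n(u) = (26 + u)/(2*u) (n(u) = (26 + u)/((2*u)) = (26 + u)*(1/(2*u)) = (26 + u)/(2*u))
k(-474, -204) + n(-189) = (-466*(-474) + 632*(-204)) + (½)*(26 - 189)/(-189) = (220884 - 128928) + (½)*(-1/189)*(-163) = 91956 + 163/378 = 34759531/378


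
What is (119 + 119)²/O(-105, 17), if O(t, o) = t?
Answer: -8092/15 ≈ -539.47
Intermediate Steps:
(119 + 119)²/O(-105, 17) = (119 + 119)²/(-105) = 238²*(-1/105) = 56644*(-1/105) = -8092/15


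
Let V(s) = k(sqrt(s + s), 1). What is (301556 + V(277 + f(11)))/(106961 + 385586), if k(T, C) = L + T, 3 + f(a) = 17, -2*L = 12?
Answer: 301550/492547 + sqrt(582)/492547 ≈ 0.61228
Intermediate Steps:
L = -6 (L = -1/2*12 = -6)
f(a) = 14 (f(a) = -3 + 17 = 14)
k(T, C) = -6 + T
V(s) = -6 + sqrt(2)*sqrt(s) (V(s) = -6 + sqrt(s + s) = -6 + sqrt(2*s) = -6 + sqrt(2)*sqrt(s))
(301556 + V(277 + f(11)))/(106961 + 385586) = (301556 + (-6 + sqrt(2)*sqrt(277 + 14)))/(106961 + 385586) = (301556 + (-6 + sqrt(2)*sqrt(291)))/492547 = (301556 + (-6 + sqrt(582)))*(1/492547) = (301550 + sqrt(582))*(1/492547) = 301550/492547 + sqrt(582)/492547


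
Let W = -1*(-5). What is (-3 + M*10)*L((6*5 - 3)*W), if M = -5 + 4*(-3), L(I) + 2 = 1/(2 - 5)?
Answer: 1211/3 ≈ 403.67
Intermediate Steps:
W = 5
L(I) = -7/3 (L(I) = -2 + 1/(2 - 5) = -2 + 1/(-3) = -2 - 1/3 = -7/3)
M = -17 (M = -5 - 12 = -17)
(-3 + M*10)*L((6*5 - 3)*W) = (-3 - 17*10)*(-7/3) = (-3 - 170)*(-7/3) = -173*(-7/3) = 1211/3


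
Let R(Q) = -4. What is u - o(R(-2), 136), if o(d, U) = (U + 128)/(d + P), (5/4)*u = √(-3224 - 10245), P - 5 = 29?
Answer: -44/5 + 4*I*√13469/5 ≈ -8.8 + 92.845*I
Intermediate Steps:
P = 34 (P = 5 + 29 = 34)
u = 4*I*√13469/5 (u = 4*√(-3224 - 10245)/5 = 4*√(-13469)/5 = 4*(I*√13469)/5 = 4*I*√13469/5 ≈ 92.845*I)
o(d, U) = (128 + U)/(34 + d) (o(d, U) = (U + 128)/(d + 34) = (128 + U)/(34 + d))
u - o(R(-2), 136) = 4*I*√13469/5 - (128 + 136)/(34 - 4) = 4*I*√13469/5 - 264/30 = 4*I*√13469/5 - 1*44/5 = 4*I*√13469/5 - 44/5 = -44/5 + 4*I*√13469/5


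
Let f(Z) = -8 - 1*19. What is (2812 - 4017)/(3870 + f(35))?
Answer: -1205/3843 ≈ -0.31356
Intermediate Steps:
f(Z) = -27 (f(Z) = -8 - 19 = -27)
(2812 - 4017)/(3870 + f(35)) = (2812 - 4017)/(3870 - 27) = -1205/3843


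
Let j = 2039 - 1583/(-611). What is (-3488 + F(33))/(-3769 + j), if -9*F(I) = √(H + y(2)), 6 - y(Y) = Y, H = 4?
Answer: 19552/9683 + 1222*√2/9499023 ≈ 2.0194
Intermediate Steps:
y(Y) = 6 - Y
j = 1247412/611 (j = 2039 - 1583*(-1)/611 = 2039 - 1*(-1583/611) = 2039 + 1583/611 = 1247412/611 ≈ 2041.6)
F(I) = -2*√2/9 (F(I) = -√(4 + (6 - 1*2))/9 = -√(4 + (6 - 2))/9 = -√(4 + 4)/9 = -2*√2/9)
(-3488 + F(33))/(-3769 + j) = (-3488 - 2*√2/9)/(-3769 + 1247412/611) = (-3488 - 2*√2/9)/(-1055447/611) = (-3488 - 2*√2/9)*(-611/1055447) = 19552/9683 + 1222*√2/9499023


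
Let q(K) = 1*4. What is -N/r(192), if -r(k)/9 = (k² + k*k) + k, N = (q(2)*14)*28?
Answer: 7/2970 ≈ 0.0023569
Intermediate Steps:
q(K) = 4
N = 1568 (N = (4*14)*28 = 56*28 = 1568)
r(k) = -18*k² - 9*k (r(k) = -9*((k² + k*k) + k) = -9*((k² + k²) + k) = -9*(2*k² + k) = -9*(k + 2*k²) = -18*k² - 9*k)
-N/r(192) = -1568/((-9*192*(1 + 2*192))) = -1568/((-9*192*(1 + 384))) = -1568/((-9*192*385)) = -1568/(-665280) = -1568*(-1)/665280 = -1*(-7/2970) = 7/2970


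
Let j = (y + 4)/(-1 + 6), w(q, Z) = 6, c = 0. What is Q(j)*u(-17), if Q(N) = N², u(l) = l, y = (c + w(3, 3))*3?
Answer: -8228/25 ≈ -329.12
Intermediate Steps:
y = 18 (y = (0 + 6)*3 = 6*3 = 18)
j = 22/5 (j = (18 + 4)/(-1 + 6) = 22/5 ≈ 4.4000)
Q(j)*u(-17) = (22/5)²*(-17) = (484/25)*(-17) = -8228/25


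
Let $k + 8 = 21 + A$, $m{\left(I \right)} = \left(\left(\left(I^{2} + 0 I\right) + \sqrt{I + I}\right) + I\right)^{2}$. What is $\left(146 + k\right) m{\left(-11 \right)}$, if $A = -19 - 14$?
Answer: $1521828 + 27720 i \sqrt{22} \approx 1.5218 \cdot 10^{6} + 1.3002 \cdot 10^{5} i$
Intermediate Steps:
$A = -33$ ($A = -19 - 14 = -33$)
$m{\left(I \right)} = \left(I + I^{2} + \sqrt{2} \sqrt{I}\right)^{2}$ ($m{\left(I \right)} = \left(\left(\left(I^{2} + 0\right) + \sqrt{2 I}\right) + I\right)^{2} = \left(\left(I^{2} + \sqrt{2} \sqrt{I}\right) + I\right)^{2} = \left(I + I^{2} + \sqrt{2} \sqrt{I}\right)^{2}$)
$k = -20$ ($k = -8 + \left(21 - 33\right) = -8 - 12 = -20$)
$\left(146 + k\right) m{\left(-11 \right)} = \left(146 - 20\right) \left(-11 + \left(-11\right)^{2} + \sqrt{2} \sqrt{-11}\right)^{2} = 126 \left(-11 + 121 + \sqrt{2} i \sqrt{11}\right)^{2} = 126 \left(-11 + 121 + i \sqrt{22}\right)^{2} = 126 \left(110 + i \sqrt{22}\right)^{2}$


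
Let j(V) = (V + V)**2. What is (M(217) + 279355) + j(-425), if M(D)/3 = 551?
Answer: 1003508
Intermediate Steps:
M(D) = 1653 (M(D) = 3*551 = 1653)
j(V) = 4*V**2 (j(V) = (2*V)**2 = 4*V**2)
(M(217) + 279355) + j(-425) = (1653 + 279355) + 4*(-425)**2 = 281008 + 4*180625 = 281008 + 722500 = 1003508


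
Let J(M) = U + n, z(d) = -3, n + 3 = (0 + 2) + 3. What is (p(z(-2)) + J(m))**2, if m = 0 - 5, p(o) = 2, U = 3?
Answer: 49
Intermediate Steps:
n = 2 (n = -3 + ((0 + 2) + 3) = -3 + (2 + 3) = -3 + 5 = 2)
m = -5
J(M) = 5 (J(M) = 3 + 2 = 5)
(p(z(-2)) + J(m))**2 = (2 + 5)**2 = 7**2 = 49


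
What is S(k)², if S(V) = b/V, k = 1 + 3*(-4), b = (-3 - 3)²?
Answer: 1296/121 ≈ 10.711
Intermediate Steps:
b = 36 (b = (-6)² = 36)
k = -11 (k = 1 - 12 = -11)
S(V) = 36/V
S(k)² = (36/(-11))² = (36*(-1/11))² = (-36/11)² = 1296/121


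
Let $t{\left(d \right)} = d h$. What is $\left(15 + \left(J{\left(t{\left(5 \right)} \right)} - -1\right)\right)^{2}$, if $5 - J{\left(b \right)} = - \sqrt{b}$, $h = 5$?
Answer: $676$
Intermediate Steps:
$t{\left(d \right)} = 5 d$ ($t{\left(d \right)} = d 5 = 5 d$)
$J{\left(b \right)} = 5 + \sqrt{b}$ ($J{\left(b \right)} = 5 - - \sqrt{b} = 5 + \sqrt{b}$)
$\left(15 + \left(J{\left(t{\left(5 \right)} \right)} - -1\right)\right)^{2} = \left(15 + \left(\left(5 + \sqrt{5 \cdot 5}\right) - -1\right)\right)^{2} = \left(15 + \left(\left(5 + \sqrt{25}\right) + 1\right)\right)^{2} = \left(15 + \left(\left(5 + 5\right) + 1\right)\right)^{2} = \left(15 + \left(10 + 1\right)\right)^{2} = \left(15 + 11\right)^{2} = 26^{2} = 676$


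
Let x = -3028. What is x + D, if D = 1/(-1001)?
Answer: -3031029/1001 ≈ -3028.0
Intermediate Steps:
D = -1/1001 ≈ -0.00099900
x + D = -3028 - 1/1001 = -3031029/1001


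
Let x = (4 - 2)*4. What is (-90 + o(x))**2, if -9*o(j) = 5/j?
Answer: 42055225/5184 ≈ 8112.5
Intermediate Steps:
x = 8 (x = 2*4 = 8)
o(j) = -5/(9*j)
(-90 + o(x))**2 = (-90 - 5/9/8)**2 = (-90 - 5/9*1/8)**2 = (-90 - 5/72)**2 = (-6485/72)**2 = 42055225/5184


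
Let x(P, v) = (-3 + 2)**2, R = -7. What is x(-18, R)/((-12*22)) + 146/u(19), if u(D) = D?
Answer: 38525/5016 ≈ 7.6804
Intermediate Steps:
x(P, v) = 1 (x(P, v) = (-1)**2 = 1)
x(-18, R)/((-12*22)) + 146/u(19) = 1/(-12*22) + 146/19 = 1/(-264) + 146*(1/19) = 1*(-1/264) + 146/19 = -1/264 + 146/19 = 38525/5016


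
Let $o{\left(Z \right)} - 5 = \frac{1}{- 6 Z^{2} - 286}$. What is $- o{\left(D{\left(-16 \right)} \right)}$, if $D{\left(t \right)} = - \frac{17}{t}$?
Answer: $- \frac{187247}{37475} \approx -4.9966$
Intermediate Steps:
$o{\left(Z \right)} = 5 + \frac{1}{-286 - 6 Z^{2}}$ ($o{\left(Z \right)} = 5 + \frac{1}{- 6 Z^{2} - 286} = 5 + \frac{1}{-286 - 6 Z^{2}}$)
$- o{\left(D{\left(-16 \right)} \right)} = - \frac{1429 + 30 \left(- \frac{17}{-16}\right)^{2}}{2 \left(143 + 3 \left(- \frac{17}{-16}\right)^{2}\right)} = - \frac{1429 + 30 \left(\left(-17\right) \left(- \frac{1}{16}\right)\right)^{2}}{2 \left(143 + 3 \left(\left(-17\right) \left(- \frac{1}{16}\right)\right)^{2}\right)} = - \frac{1429 + 30 \left(\frac{17}{16}\right)^{2}}{2 \left(143 + 3 \left(\frac{17}{16}\right)^{2}\right)} = - \frac{1429 + 30 \cdot \frac{289}{256}}{2 \left(143 + 3 \cdot \frac{289}{256}\right)} = - \frac{1429 + \frac{4335}{128}}{2 \left(143 + \frac{867}{256}\right)} = - \frac{187247}{2 \cdot \frac{37475}{256} \cdot 128} = - \frac{256 \cdot 187247}{2 \cdot 37475 \cdot 128} = \left(-1\right) \frac{187247}{37475} = - \frac{187247}{37475}$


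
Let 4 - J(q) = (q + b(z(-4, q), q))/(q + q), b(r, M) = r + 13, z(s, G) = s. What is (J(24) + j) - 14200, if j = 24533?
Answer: 165381/16 ≈ 10336.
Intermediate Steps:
b(r, M) = 13 + r
J(q) = 4 - (9 + q)/(2*q) (J(q) = 4 - (q + (13 - 4))/(q + q) = 4 - (q + 9)/(2*q) = 4 - (9 + q)*1/(2*q) = 4 - (9 + q)/(2*q))
(J(24) + j) - 14200 = ((½)*(-9 + 7*24)/24 + 24533) - 14200 = ((½)*(1/24)*(-9 + 168) + 24533) - 14200 = ((½)*(1/24)*159 + 24533) - 14200 = (53/16 + 24533) - 14200 = 392581/16 - 14200 = 165381/16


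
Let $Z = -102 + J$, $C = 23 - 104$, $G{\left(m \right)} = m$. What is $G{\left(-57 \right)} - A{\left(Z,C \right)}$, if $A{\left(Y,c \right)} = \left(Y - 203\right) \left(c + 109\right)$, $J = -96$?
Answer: $11171$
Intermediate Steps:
$C = -81$ ($C = 23 - 104 = -81$)
$Z = -198$ ($Z = -102 - 96 = -198$)
$A{\left(Y,c \right)} = \left(-203 + Y\right) \left(109 + c\right)$
$G{\left(-57 \right)} - A{\left(Z,C \right)} = -57 - \left(-22127 - -16443 + 109 \left(-198\right) - -16038\right) = -57 - \left(-22127 + 16443 - 21582 + 16038\right) = -57 - -11228 = -57 + 11228 = 11171$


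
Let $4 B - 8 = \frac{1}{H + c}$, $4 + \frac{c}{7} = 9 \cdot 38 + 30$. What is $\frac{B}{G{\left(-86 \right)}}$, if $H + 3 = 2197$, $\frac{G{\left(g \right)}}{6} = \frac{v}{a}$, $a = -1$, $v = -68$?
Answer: $\frac{38161}{7784640} \approx 0.0049021$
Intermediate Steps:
$G{\left(g \right)} = 408$ ($G{\left(g \right)} = 6 \left(- \frac{68}{-1}\right) = 6 \left(\left(-68\right) \left(-1\right)\right) = 6 \cdot 68 = 408$)
$H = 2194$ ($H = -3 + 2197 = 2194$)
$c = 2576$ ($c = -28 + 7 \left(9 \cdot 38 + 30\right) = -28 + 7 \left(342 + 30\right) = -28 + 7 \cdot 372 = -28 + 2604 = 2576$)
$B = \frac{38161}{19080}$ ($B = 2 + \frac{1}{4 \left(2194 + 2576\right)} = 2 + \frac{1}{4 \cdot 4770} = 2 + \frac{1}{4} \cdot \frac{1}{4770} = 2 + \frac{1}{19080} = \frac{38161}{19080} \approx 2.0001$)
$\frac{B}{G{\left(-86 \right)}} = \frac{38161}{19080 \cdot 408} = \frac{38161}{19080} \cdot \frac{1}{408} = \frac{38161}{7784640}$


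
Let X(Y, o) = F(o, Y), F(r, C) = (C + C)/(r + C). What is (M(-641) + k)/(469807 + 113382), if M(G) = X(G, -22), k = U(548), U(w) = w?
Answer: 364606/386654307 ≈ 0.00094298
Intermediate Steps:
k = 548
F(r, C) = 2*C/(C + r) (F(r, C) = (2*C)/(C + r) = 2*C/(C + r))
X(Y, o) = 2*Y/(Y + o)
M(G) = 2*G/(-22 + G) (M(G) = 2*G/(G - 22) = 2*G/(-22 + G))
(M(-641) + k)/(469807 + 113382) = (2*(-641)/(-22 - 641) + 548)/(469807 + 113382) = (2*(-641)/(-663) + 548)/583189 = (2*(-641)*(-1/663) + 548)*(1/583189) = (1282/663 + 548)*(1/583189) = (364606/663)*(1/583189) = 364606/386654307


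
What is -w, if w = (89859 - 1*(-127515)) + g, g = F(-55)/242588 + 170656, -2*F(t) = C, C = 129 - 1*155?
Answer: -94131421653/242588 ≈ -3.8803e+5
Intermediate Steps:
C = -26 (C = 129 - 155 = -26)
F(t) = 13 (F(t) = -½*(-26) = 13)
g = 41399097741/242588 (g = 13/242588 + 170656 = 41399097741/242588 ≈ 1.7066e+5)
w = 94131421653/242588 (w = (89859 - 1*(-127515)) + 41399097741/242588 = (89859 + 127515) + 41399097741/242588 = 217374 + 41399097741/242588 = 94131421653/242588 ≈ 3.8803e+5)
-w = -1*94131421653/242588 = -94131421653/242588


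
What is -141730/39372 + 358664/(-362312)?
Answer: -4091987423/891559254 ≈ -4.5897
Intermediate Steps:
-141730/39372 + 358664/(-362312) = -141730*1/39372 + 358664*(-1/362312) = -70865/19686 - 44833/45289 = -4091987423/891559254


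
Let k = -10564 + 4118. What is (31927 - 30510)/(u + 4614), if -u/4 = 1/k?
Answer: 4566991/14870924 ≈ 0.30711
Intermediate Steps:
k = -6446
u = 2/3223 (u = -4/(-6446) = -4*(-1/6446) = 2/3223 ≈ 0.00062054)
(31927 - 30510)/(u + 4614) = (31927 - 30510)/(2/3223 + 4614) = 1417/(14870924/3223) = 1417*(3223/14870924) = 4566991/14870924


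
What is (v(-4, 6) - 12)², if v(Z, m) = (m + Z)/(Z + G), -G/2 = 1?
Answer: 1369/9 ≈ 152.11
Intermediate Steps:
G = -2 (G = -2*1 = -2)
v(Z, m) = (Z + m)/(-2 + Z) (v(Z, m) = (m + Z)/(Z - 2) = (Z + m)/(-2 + Z))
(v(-4, 6) - 12)² = ((-4 + 6)/(-2 - 4) - 12)² = (2/(-6) - 12)² = (-⅙*2 - 12)² = (-⅓ - 12)² = (-37/3)² = 1369/9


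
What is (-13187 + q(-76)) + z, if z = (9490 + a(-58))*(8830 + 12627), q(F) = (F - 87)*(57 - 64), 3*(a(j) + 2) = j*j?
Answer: 682897258/3 ≈ 2.2763e+8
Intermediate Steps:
a(j) = -2 + j²/3 (a(j) = -2 + (j*j)/3 = -2 + j²/3)
q(F) = 609 - 7*F (q(F) = (-87 + F)*(-7) = 609 - 7*F)
z = 682933396/3 (z = (9490 + (-2 + (⅓)*(-58)²))*(8830 + 12627) = (9490 + (-2 + (⅓)*3364))*21457 = (9490 + (-2 + 3364/3))*21457 = (9490 + 3358/3)*21457 = (31828/3)*21457 = 682933396/3 ≈ 2.2764e+8)
(-13187 + q(-76)) + z = (-13187 + (609 - 7*(-76))) + 682933396/3 = (-13187 + (609 + 532)) + 682933396/3 = (-13187 + 1141) + 682933396/3 = -12046 + 682933396/3 = 682897258/3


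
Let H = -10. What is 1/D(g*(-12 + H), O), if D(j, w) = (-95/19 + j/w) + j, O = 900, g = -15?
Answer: 30/9761 ≈ 0.0030735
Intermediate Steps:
D(j, w) = -5 + j + j/w (D(j, w) = (-95*1/19 + j/w) + j = (-5 + j/w) + j = -5 + j + j/w)
1/D(g*(-12 + H), O) = 1/(-5 - 15*(-12 - 10) - 15*(-12 - 10)/900) = 1/(-5 - 15*(-22) - 15*(-22)*(1/900)) = 1/(-5 + 330 + 330*(1/900)) = 1/(-5 + 330 + 11/30) = 1/(9761/30) = 30/9761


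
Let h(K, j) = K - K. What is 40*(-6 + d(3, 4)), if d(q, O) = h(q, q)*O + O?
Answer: -80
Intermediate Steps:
h(K, j) = 0
d(q, O) = O (d(q, O) = 0*O + O = 0 + O = O)
40*(-6 + d(3, 4)) = 40*(-6 + 4) = 40*(-2) = -80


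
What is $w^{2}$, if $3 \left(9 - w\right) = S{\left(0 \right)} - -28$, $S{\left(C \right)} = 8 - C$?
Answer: $9$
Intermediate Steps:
$w = -3$ ($w = 9 - \frac{\left(8 - 0\right) - -28}{3} = 9 - \frac{\left(8 + 0\right) + 28}{3} = 9 - \frac{8 + 28}{3} = 9 - 12 = -3$)
$w^{2} = \left(-3\right)^{2} = 9$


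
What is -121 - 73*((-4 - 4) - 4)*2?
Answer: 1631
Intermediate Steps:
-121 - 73*((-4 - 4) - 4)*2 = -121 - 73*(-8 - 4)*2 = -121 - (-876)*2 = -121 - 73*(-24) = -121 + 1752 = 1631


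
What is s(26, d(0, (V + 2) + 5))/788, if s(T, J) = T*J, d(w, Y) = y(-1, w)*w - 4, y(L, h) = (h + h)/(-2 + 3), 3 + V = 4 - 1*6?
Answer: -26/197 ≈ -0.13198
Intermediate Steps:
V = -5 (V = -3 + (4 - 1*6) = -3 + (4 - 6) = -3 - 2 = -5)
y(L, h) = 2*h (y(L, h) = (2*h)/1 = (2*h)*1 = 2*h)
d(w, Y) = -4 + 2*w² (d(w, Y) = (2*w)*w - 4 = 2*w² - 4 = -4 + 2*w²)
s(T, J) = J*T
s(26, d(0, (V + 2) + 5))/788 = ((-4 + 2*0²)*26)/788 = ((-4 + 2*0)*26)*(1/788) = ((-4 + 0)*26)*(1/788) = -4*26*(1/788) = -104*1/788 = -26/197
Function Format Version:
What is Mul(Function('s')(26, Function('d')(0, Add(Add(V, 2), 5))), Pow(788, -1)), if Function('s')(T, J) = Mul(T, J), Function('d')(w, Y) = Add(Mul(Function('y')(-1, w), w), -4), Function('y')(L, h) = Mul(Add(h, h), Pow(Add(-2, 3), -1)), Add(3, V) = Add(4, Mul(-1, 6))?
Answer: Rational(-26, 197) ≈ -0.13198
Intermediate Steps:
V = -5 (V = Add(-3, Add(4, Mul(-1, 6))) = Add(-3, Add(4, -6)) = Add(-3, -2) = -5)
Function('y')(L, h) = Mul(2, h) (Function('y')(L, h) = Mul(Mul(2, h), Pow(1, -1)) = Mul(Mul(2, h), 1) = Mul(2, h))
Function('d')(w, Y) = Add(-4, Mul(2, Pow(w, 2))) (Function('d')(w, Y) = Add(Mul(Mul(2, w), w), -4) = Add(Mul(2, Pow(w, 2)), -4) = Add(-4, Mul(2, Pow(w, 2))))
Function('s')(T, J) = Mul(J, T)
Mul(Function('s')(26, Function('d')(0, Add(Add(V, 2), 5))), Pow(788, -1)) = Mul(Mul(Add(-4, Mul(2, Pow(0, 2))), 26), Pow(788, -1)) = Mul(Mul(Add(-4, Mul(2, 0)), 26), Rational(1, 788)) = Mul(Mul(Add(-4, 0), 26), Rational(1, 788)) = Mul(Mul(-4, 26), Rational(1, 788)) = Mul(-104, Rational(1, 788)) = Rational(-26, 197)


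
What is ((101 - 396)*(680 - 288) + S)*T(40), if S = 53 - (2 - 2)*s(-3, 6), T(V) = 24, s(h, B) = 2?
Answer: -2774088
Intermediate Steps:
S = 53 (S = 53 - (2 - 2)*2 = 53 - 0*2 = 53 - 1*0 = 53 + 0 = 53)
((101 - 396)*(680 - 288) + S)*T(40) = ((101 - 396)*(680 - 288) + 53)*24 = (-295*392 + 53)*24 = (-115640 + 53)*24 = -115587*24 = -2774088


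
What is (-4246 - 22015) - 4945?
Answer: -31206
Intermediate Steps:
(-4246 - 22015) - 4945 = -26261 - 4945 = -31206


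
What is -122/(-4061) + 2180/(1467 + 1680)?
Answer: 9236914/12779967 ≈ 0.72276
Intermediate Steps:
-122/(-4061) + 2180/(1467 + 1680) = -122*(-1/4061) + 2180/3147 = 122/4061 + 2180*(1/3147) = 122/4061 + 2180/3147 = 9236914/12779967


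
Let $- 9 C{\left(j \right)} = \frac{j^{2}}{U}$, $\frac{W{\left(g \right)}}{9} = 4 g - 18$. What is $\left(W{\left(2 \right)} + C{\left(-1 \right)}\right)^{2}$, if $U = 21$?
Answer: $\frac{289374121}{35721} \approx 8101.0$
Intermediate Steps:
$W{\left(g \right)} = -162 + 36 g$ ($W{\left(g \right)} = 9 \left(4 g - 18\right) = 9 \left(-18 + 4 g\right) = -162 + 36 g$)
$C{\left(j \right)} = - \frac{j^{2}}{189}$ ($C{\left(j \right)} = - \frac{j^{2} \cdot \frac{1}{21}}{9} = - \frac{\frac{1}{21} j^{2}}{9} = - \frac{j^{2}}{189}$)
$\left(W{\left(2 \right)} + C{\left(-1 \right)}\right)^{2} = \left(\left(-162 + 36 \cdot 2\right) - \frac{\left(-1\right)^{2}}{189}\right)^{2} = \left(\left(-162 + 72\right) - \frac{1}{189}\right)^{2} = \left(-90 - \frac{1}{189}\right)^{2} = \left(- \frac{17011}{189}\right)^{2} = \frac{289374121}{35721}$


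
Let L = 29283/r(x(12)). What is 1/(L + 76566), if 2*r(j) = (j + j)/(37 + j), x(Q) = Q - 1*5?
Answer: 7/1824414 ≈ 3.8368e-6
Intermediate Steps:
x(Q) = -5 + Q (x(Q) = Q - 5 = -5 + Q)
r(j) = j/(37 + j) (r(j) = ((j + j)/(37 + j))/2 = ((2*j)/(37 + j))/2 = (2*j/(37 + j))/2 = j/(37 + j))
L = 1288452/7 (L = 29283/(((-5 + 12)/(37 + (-5 + 12)))) = 29283/((7/(37 + 7))) = 29283/((7/44)) = 29283/((7*(1/44))) = 29283/(7/44) = 29283*(44/7) = 1288452/7 ≈ 1.8406e+5)
1/(L + 76566) = 1/(1288452/7 + 76566) = 1/(1824414/7) = 7/1824414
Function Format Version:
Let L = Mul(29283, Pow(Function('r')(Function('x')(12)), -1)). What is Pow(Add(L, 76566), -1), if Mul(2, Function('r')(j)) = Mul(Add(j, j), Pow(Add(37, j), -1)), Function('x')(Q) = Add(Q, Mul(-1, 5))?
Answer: Rational(7, 1824414) ≈ 3.8368e-6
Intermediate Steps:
Function('x')(Q) = Add(-5, Q) (Function('x')(Q) = Add(Q, -5) = Add(-5, Q))
Function('r')(j) = Mul(j, Pow(Add(37, j), -1)) (Function('r')(j) = Mul(Rational(1, 2), Mul(Add(j, j), Pow(Add(37, j), -1))) = Mul(Rational(1, 2), Mul(Mul(2, j), Pow(Add(37, j), -1))) = Mul(Rational(1, 2), Mul(2, j, Pow(Add(37, j), -1))) = Mul(j, Pow(Add(37, j), -1)))
L = Rational(1288452, 7) (L = Mul(29283, Pow(Mul(Add(-5, 12), Pow(Add(37, Add(-5, 12)), -1)), -1)) = Mul(29283, Pow(Mul(7, Pow(Add(37, 7), -1)), -1)) = Mul(29283, Pow(Mul(7, Pow(44, -1)), -1)) = Mul(29283, Pow(Mul(7, Rational(1, 44)), -1)) = Mul(29283, Pow(Rational(7, 44), -1)) = Mul(29283, Rational(44, 7)) = Rational(1288452, 7) ≈ 1.8406e+5)
Pow(Add(L, 76566), -1) = Pow(Add(Rational(1288452, 7), 76566), -1) = Pow(Rational(1824414, 7), -1) = Rational(7, 1824414)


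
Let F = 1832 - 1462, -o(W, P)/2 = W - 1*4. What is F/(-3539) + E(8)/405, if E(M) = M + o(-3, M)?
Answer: -71992/1433295 ≈ -0.050228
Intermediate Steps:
o(W, P) = 8 - 2*W (o(W, P) = -2*(W - 1*4) = -2*(W - 4) = -2*(-4 + W) = 8 - 2*W)
F = 370
E(M) = 14 + M (E(M) = M + (8 - 2*(-3)) = M + (8 + 6) = M + 14 = 14 + M)
F/(-3539) + E(8)/405 = 370/(-3539) + (14 + 8)/405 = 370*(-1/3539) + 22*(1/405) = -370/3539 + 22/405 = -71992/1433295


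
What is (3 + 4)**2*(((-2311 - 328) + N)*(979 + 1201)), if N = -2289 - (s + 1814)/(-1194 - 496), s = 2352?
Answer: -88918613028/169 ≈ -5.2615e+8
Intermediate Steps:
N = -1932122/845 (N = -2289 - (2352 + 1814)/(-1194 - 496) = -2289 - 4166/(-1690) = -2289 - 4166*(-1)/1690 = -2289 - 1*(-2083/845) = -2289 + 2083/845 = -1932122/845 ≈ -2286.5)
(3 + 4)**2*(((-2311 - 328) + N)*(979 + 1201)) = (3 + 4)**2*(((-2311 - 328) - 1932122/845)*(979 + 1201)) = 7**2*((-2639 - 1932122/845)*2180) = 49*(-4162077/845*2180) = 49*(-1814665572/169) = -88918613028/169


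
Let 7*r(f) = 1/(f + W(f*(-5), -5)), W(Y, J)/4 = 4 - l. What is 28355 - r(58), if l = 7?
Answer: 9130309/322 ≈ 28355.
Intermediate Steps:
W(Y, J) = -12 (W(Y, J) = 4*(4 - 1*7) = 4*(4 - 7) = 4*(-3) = -12)
r(f) = 1/(7*(-12 + f)) (r(f) = 1/(7*(f - 12)) = 1/(7*(-12 + f)))
28355 - r(58) = 28355 - 1/(7*(-12 + 58)) = 28355 - 1/(7*46) = 28355 - 1*1/322 = 28355 - 1/322 = 9130309/322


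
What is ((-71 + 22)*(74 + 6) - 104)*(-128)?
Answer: 515072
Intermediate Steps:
((-71 + 22)*(74 + 6) - 104)*(-128) = (-49*80 - 104)*(-128) = (-3920 - 104)*(-128) = -4024*(-128) = 515072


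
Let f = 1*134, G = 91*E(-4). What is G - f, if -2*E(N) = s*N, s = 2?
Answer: 230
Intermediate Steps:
E(N) = -N
G = 364 (G = 91*(-1*(-4)) = 91*4 = 364)
f = 134
G - f = 364 - 1*134 = 364 - 134 = 230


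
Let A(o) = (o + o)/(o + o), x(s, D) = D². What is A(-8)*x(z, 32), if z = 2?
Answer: 1024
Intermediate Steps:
A(o) = 1 (A(o) = (2*o)/((2*o)) = (2*o)*(1/(2*o)) = 1)
A(-8)*x(z, 32) = 1*32² = 1*1024 = 1024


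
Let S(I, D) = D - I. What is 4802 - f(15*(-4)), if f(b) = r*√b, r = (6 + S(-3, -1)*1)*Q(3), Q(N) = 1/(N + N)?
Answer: 4802 - 8*I*√15/3 ≈ 4802.0 - 10.328*I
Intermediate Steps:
Q(N) = 1/(2*N)
r = 4/3 (r = (6 + (-1 - 1*(-3))*1)*((½)/3) = (6 + (-1 + 3)*1)*((½)*(⅓)) = (6 + 2*1)*(⅙) = (6 + 2)*(⅙) = 8*(⅙) = 4/3 ≈ 1.3333)
f(b) = 4*√b/3
4802 - f(15*(-4)) = 4802 - 4*√(15*(-4))/3 = 4802 - 4*√(-60)/3 = 4802 - 4*2*I*√15/3 = 4802 - 8*I*√15/3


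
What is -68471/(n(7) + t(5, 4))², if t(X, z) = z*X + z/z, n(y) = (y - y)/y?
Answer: -68471/441 ≈ -155.26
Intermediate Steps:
n(y) = 0 (n(y) = 0/y = 0)
t(X, z) = 1 + X*z (t(X, z) = X*z + 1 = 1 + X*z)
-68471/(n(7) + t(5, 4))² = -68471/(0 + (1 + 5*4))² = -68471/(0 + (1 + 20))² = -68471/(0 + 21)² = -68471/(21²) = -68471/441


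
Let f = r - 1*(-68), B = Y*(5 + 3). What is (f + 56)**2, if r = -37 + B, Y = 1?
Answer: 9025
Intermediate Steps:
B = 8 (B = 1*(5 + 3) = 1*8 = 8)
r = -29 (r = -37 + 8 = -29)
f = 39 (f = -29 - 1*(-68) = -29 + 68 = 39)
(f + 56)**2 = (39 + 56)**2 = 95**2 = 9025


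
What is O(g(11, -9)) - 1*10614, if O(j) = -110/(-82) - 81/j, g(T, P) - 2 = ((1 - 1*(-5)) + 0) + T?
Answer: -8270582/779 ≈ -10617.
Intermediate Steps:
g(T, P) = 8 + T (g(T, P) = 2 + (((1 - 1*(-5)) + 0) + T) = 2 + (((1 + 5) + 0) + T) = 2 + ((6 + 0) + T) = 2 + (6 + T) = 8 + T)
O(j) = 55/41 - 81/j (O(j) = -110*(-1/82) - 81/j = 55/41 - 81/j)
O(g(11, -9)) - 1*10614 = (55/41 - 81/(8 + 11)) - 1*10614 = (55/41 - 81/19) - 10614 = -2276/779 - 10614 = -8270582/779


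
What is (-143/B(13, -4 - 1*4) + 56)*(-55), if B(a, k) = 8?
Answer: -16775/8 ≈ -2096.9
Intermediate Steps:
(-143/B(13, -4 - 1*4) + 56)*(-55) = (-143/8 + 56)*(-55) = (305/8)*(-55) = -16775/8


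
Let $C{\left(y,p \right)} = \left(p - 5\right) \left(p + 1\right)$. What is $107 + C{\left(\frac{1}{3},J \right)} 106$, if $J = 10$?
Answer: $5937$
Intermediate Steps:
$C{\left(y,p \right)} = \left(1 + p\right) \left(-5 + p\right)$ ($C{\left(y,p \right)} = \left(-5 + p\right) \left(1 + p\right) = \left(1 + p\right) \left(-5 + p\right)$)
$107 + C{\left(\frac{1}{3},J \right)} 106 = 107 + \left(-5 + 10^{2} - 40\right) 106 = 107 + \left(-5 + 100 - 40\right) 106 = 107 + 55 \cdot 106 = 107 + 5830 = 5937$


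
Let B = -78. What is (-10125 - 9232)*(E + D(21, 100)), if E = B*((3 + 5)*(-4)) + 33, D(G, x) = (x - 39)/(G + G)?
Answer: -2057242603/42 ≈ -4.8982e+7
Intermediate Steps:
D(G, x) = (-39 + x)/(2*G) (D(G, x) = (-39 + x)/((2*G)) = (-39 + x)*(1/(2*G)) = (-39 + x)/(2*G))
E = 2529 (E = -78*(3 + 5)*(-4) + 33 = -624*(-4) + 33 = -78*(-32) + 33 = 2496 + 33 = 2529)
(-10125 - 9232)*(E + D(21, 100)) = (-10125 - 9232)*(2529 + (½)*(-39 + 100)/21) = -19357*(2529 + (½)*(1/21)*61) = -19357*(2529 + 61/42) = -19357*106279/42 = -2057242603/42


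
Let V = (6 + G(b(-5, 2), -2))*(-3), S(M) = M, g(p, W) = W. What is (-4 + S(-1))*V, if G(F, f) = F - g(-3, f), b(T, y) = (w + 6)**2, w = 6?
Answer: 2280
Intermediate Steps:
b(T, y) = 144 (b(T, y) = (6 + 6)**2 = 12**2 = 144)
G(F, f) = F - f
V = -456 (V = (6 + (144 - 1*(-2)))*(-3) = (6 + (144 + 2))*(-3) = (6 + 146)*(-3) = 152*(-3) = -456)
(-4 + S(-1))*V = (-4 - 1)*(-456) = -5*(-456) = 2280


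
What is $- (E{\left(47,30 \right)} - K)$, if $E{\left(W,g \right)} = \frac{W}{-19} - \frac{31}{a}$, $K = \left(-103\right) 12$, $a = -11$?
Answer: $- \frac{258396}{209} \approx -1236.3$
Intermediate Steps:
$K = -1236$
$E{\left(W,g \right)} = \frac{31}{11} - \frac{W}{19}$ ($E{\left(W,g \right)} = \frac{W}{-19} - \frac{31}{-11} = W \left(- \frac{1}{19}\right) - - \frac{31}{11} = - \frac{W}{19} + \frac{31}{11} = \frac{31}{11} - \frac{W}{19}$)
$- (E{\left(47,30 \right)} - K) = - (\left(\frac{31}{11} - \frac{47}{19}\right) - -1236) = - (\left(\frac{31}{11} - \frac{47}{19}\right) + 1236) = - (\frac{72}{209} + 1236) = \left(-1\right) \frac{258396}{209} = - \frac{258396}{209}$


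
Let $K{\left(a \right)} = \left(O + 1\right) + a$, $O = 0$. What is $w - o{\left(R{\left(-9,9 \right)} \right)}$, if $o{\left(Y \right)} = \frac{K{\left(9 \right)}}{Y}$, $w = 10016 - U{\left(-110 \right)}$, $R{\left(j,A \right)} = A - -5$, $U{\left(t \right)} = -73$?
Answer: $\frac{70618}{7} \approx 10088.0$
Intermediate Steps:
$R{\left(j,A \right)} = 5 + A$ ($R{\left(j,A \right)} = A + 5 = 5 + A$)
$K{\left(a \right)} = 1 + a$ ($K{\left(a \right)} = \left(0 + 1\right) + a = 1 + a$)
$w = 10089$ ($w = 10016 - -73 = 10016 + 73 = 10089$)
$o{\left(Y \right)} = \frac{10}{Y}$ ($o{\left(Y \right)} = \frac{1 + 9}{Y} = \frac{10}{Y}$)
$w - o{\left(R{\left(-9,9 \right)} \right)} = 10089 - \frac{10}{5 + 9} = 10089 - \frac{10}{14} = 10089 - 10 \cdot \frac{1}{14} = 10089 - \frac{5}{7} = \frac{70618}{7}$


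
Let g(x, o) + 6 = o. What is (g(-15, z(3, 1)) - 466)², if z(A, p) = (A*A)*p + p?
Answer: 213444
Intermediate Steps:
z(A, p) = p + p*A² (z(A, p) = A²*p + p = p*A² + p = p + p*A²)
g(x, o) = -6 + o
(g(-15, z(3, 1)) - 466)² = ((-6 + 1*(1 + 3²)) - 466)² = ((-6 + 1*(1 + 9)) - 466)² = ((-6 + 1*10) - 466)² = ((-6 + 10) - 466)² = (4 - 466)² = (-462)² = 213444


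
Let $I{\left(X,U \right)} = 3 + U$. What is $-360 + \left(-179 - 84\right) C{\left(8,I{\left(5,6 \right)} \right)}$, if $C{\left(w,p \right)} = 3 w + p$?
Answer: $-9039$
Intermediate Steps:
$C{\left(w,p \right)} = p + 3 w$
$-360 + \left(-179 - 84\right) C{\left(8,I{\left(5,6 \right)} \right)} = -360 + \left(-179 - 84\right) \left(\left(3 + 6\right) + 3 \cdot 8\right) = -360 + \left(-179 - 84\right) \left(9 + 24\right) = -360 - 8679 = -9039$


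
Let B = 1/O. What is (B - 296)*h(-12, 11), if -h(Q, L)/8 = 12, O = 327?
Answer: 3097312/109 ≈ 28416.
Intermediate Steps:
h(Q, L) = -96 (h(Q, L) = -8*12 = -96)
B = 1/327 ≈ 0.0030581
(B - 296)*h(-12, 11) = (1/327 - 296)*(-96) = -96791/327*(-96) = 3097312/109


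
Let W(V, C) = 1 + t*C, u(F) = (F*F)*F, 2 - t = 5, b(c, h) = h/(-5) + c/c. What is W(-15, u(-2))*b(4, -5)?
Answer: 50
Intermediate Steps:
b(c, h) = 1 - h/5 (b(c, h) = h*(-1/5) + 1 = -h/5 + 1 = 1 - h/5)
t = -3 (t = 2 - 1*5 = 2 - 5 = -3)
u(F) = F**3 (u(F) = F**2*F = F**3)
W(V, C) = 1 - 3*C
W(-15, u(-2))*b(4, -5) = (1 - 3*(-2)**3)*(1 - 1/5*(-5)) = (1 - 3*(-8))*(1 + 1) = (1 + 24)*2 = 25*2 = 50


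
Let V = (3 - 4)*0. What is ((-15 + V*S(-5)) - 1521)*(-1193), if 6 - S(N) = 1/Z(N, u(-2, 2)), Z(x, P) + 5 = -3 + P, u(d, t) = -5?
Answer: 1832448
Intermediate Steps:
Z(x, P) = -8 + P (Z(x, P) = -5 + (-3 + P) = -8 + P)
V = 0 (V = -1*0 = 0)
S(N) = 79/13 (S(N) = 6 - 1/(-8 - 5) = 6 - 1/(-13) = 6 - 1*(-1/13) = 6 + 1/13 = 79/13)
((-15 + V*S(-5)) - 1521)*(-1193) = ((-15 + 0*(79/13)) - 1521)*(-1193) = ((-15 + 0) - 1521)*(-1193) = (-15 - 1521)*(-1193) = -1536*(-1193) = 1832448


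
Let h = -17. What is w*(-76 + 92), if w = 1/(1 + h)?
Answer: -1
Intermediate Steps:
w = -1/16 (w = 1/(1 - 17) = 1/(-16) = -1/16 ≈ -0.062500)
w*(-76 + 92) = -(-76 + 92)/16 = -1/16*16 = -1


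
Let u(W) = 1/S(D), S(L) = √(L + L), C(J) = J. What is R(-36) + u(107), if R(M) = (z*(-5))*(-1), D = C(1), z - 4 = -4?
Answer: √2/2 ≈ 0.70711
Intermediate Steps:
z = 0 (z = 4 - 4 = 0)
D = 1
S(L) = √2*√L (S(L) = √(2*L) = √2*√L)
R(M) = 0 (R(M) = (0*(-5))*(-1) = 0*(-1) = 0)
u(W) = √2/2 (u(W) = 1/(√2*√1) = 1/(√2*1) = 1/(√2) = √2/2)
R(-36) + u(107) = 0 + √2/2 = √2/2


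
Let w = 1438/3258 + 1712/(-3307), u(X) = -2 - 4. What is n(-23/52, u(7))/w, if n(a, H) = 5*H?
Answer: 32322618/82223 ≈ 393.11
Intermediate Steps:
u(X) = -6
w = -411115/5387103 (w = 1438*(1/3258) + 1712*(-1/3307) = 719/1629 - 1712/3307 = -411115/5387103 ≈ -0.076315)
n(-23/52, u(7))/w = (5*(-6))/(-411115/5387103) = -30*(-5387103/411115) = 32322618/82223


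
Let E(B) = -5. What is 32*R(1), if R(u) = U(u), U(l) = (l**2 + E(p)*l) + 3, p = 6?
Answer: -32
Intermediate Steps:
U(l) = 3 + l**2 - 5*l (U(l) = (l**2 - 5*l) + 3 = 3 + l**2 - 5*l)
R(u) = 3 + u**2 - 5*u
32*R(1) = 32*(3 + 1**2 - 5*1) = 32*(3 + 1 - 5) = 32*(-1) = -32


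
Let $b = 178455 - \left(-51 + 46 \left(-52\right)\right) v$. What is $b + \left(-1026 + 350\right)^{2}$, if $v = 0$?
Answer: $635431$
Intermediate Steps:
$b = 178455$ ($b = 178455 - \left(-51 + 46 \left(-52\right)\right) 0 = 178455 - \left(-51 - 2392\right) 0 = 178455 - \left(-2443\right) 0 = 178455 - 0 = 178455 + 0 = 178455$)
$b + \left(-1026 + 350\right)^{2} = 178455 + \left(-1026 + 350\right)^{2} = 178455 + \left(-676\right)^{2} = 178455 + 456976 = 635431$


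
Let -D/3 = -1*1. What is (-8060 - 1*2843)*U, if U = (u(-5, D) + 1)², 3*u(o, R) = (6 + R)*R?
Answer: -1090300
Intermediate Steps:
D = 3 (D = -(-3) = -3*(-1) = 3)
u(o, R) = R*(6 + R)/3 (u(o, R) = ((6 + R)*R)/3 = (R*(6 + R))/3 = R*(6 + R)/3)
U = 100 (U = ((⅓)*3*(6 + 3) + 1)² = ((⅓)*3*9 + 1)² = (9 + 1)² = 10² = 100)
(-8060 - 1*2843)*U = (-8060 - 1*2843)*100 = (-8060 - 2843)*100 = -10903*100 = -1090300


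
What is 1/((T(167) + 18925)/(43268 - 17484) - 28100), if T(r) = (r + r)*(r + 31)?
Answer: -25784/724445343 ≈ -3.5591e-5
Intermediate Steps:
T(r) = 2*r*(31 + r) (T(r) = (2*r)*(31 + r) = 2*r*(31 + r))
1/((T(167) + 18925)/(43268 - 17484) - 28100) = 1/((2*167*(31 + 167) + 18925)/(43268 - 17484) - 28100) = 1/((2*167*198 + 18925)/25784 - 28100) = 1/((66132 + 18925)*(1/25784) - 28100) = 1/(85057*(1/25784) - 28100) = 1/(85057/25784 - 28100) = 1/(-724445343/25784) = -25784/724445343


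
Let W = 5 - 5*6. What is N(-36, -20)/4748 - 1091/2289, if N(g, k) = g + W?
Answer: -5319697/10868172 ≈ -0.48947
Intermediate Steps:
W = -25 (W = 5 - 30 = -25)
N(g, k) = -25 + g (N(g, k) = g - 25 = -25 + g)
N(-36, -20)/4748 - 1091/2289 = (-25 - 36)/4748 - 1091/2289 = -61*1/4748 - 1091*1/2289 = -61/4748 - 1091/2289 = -5319697/10868172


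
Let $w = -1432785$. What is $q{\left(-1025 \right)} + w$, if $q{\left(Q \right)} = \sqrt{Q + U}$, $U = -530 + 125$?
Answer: $-1432785 + i \sqrt{1430} \approx -1.4328 \cdot 10^{6} + 37.815 i$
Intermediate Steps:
$U = -405$
$q{\left(Q \right)} = \sqrt{-405 + Q}$ ($q{\left(Q \right)} = \sqrt{Q - 405} = \sqrt{-405 + Q}$)
$q{\left(-1025 \right)} + w = \sqrt{-405 - 1025} - 1432785 = \sqrt{-1430} - 1432785 = i \sqrt{1430} - 1432785 = -1432785 + i \sqrt{1430}$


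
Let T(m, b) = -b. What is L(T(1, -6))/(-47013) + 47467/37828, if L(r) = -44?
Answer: 319032929/254058252 ≈ 1.2557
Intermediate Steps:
L(T(1, -6))/(-47013) + 47467/37828 = -44/(-47013) + 47467/37828 = -44*(-1/47013) + 47467*(1/37828) = 44/47013 + 6781/5404 = 319032929/254058252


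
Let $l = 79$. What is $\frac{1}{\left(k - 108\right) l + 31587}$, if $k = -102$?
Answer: $\frac{1}{14997} \approx 6.668 \cdot 10^{-5}$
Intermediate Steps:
$\frac{1}{\left(k - 108\right) l + 31587} = \frac{1}{\left(-102 - 108\right) 79 + 31587} = \frac{1}{\left(-210\right) 79 + 31587} = \frac{1}{-16590 + 31587} = \frac{1}{14997}$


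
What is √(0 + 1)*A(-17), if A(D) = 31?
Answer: 31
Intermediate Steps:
√(0 + 1)*A(-17) = √(0 + 1)*31 = √1*31 = 1*31 = 31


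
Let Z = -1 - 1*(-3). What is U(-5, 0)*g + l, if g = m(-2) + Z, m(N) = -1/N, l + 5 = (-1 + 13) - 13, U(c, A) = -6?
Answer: -21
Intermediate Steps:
l = -6 (l = -5 + ((-1 + 13) - 13) = -5 + (12 - 13) = -5 - 1 = -6)
Z = 2 (Z = -1 + 3 = 2)
g = 5/2 (g = -1/(-2) + 2 = -1*(-½) + 2 = ½ + 2 = 5/2 ≈ 2.5000)
U(-5, 0)*g + l = -6*5/2 - 6 = -15 - 6 = -21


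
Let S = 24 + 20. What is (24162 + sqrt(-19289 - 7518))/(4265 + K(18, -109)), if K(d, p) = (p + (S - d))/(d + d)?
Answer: 869832/153457 + 36*I*sqrt(26807)/153457 ≈ 5.6682 + 0.03841*I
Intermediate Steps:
S = 44
K(d, p) = (44 + p - d)/(2*d) (K(d, p) = (p + (44 - d))/(d + d) = (44 + p - d)/((2*d)) = (44 + p - d)*(1/(2*d)) = (44 + p - d)/(2*d))
(24162 + sqrt(-19289 - 7518))/(4265 + K(18, -109)) = (24162 + sqrt(-19289 - 7518))/(4265 + (1/2)*(44 - 109 - 1*18)/18) = (24162 + sqrt(-26807))/(4265 + (1/2)*(1/18)*(44 - 109 - 18)) = (24162 + I*sqrt(26807))/(4265 + (1/2)*(1/18)*(-83)) = (24162 + I*sqrt(26807))/(4265 - 83/36) = (24162 + I*sqrt(26807))/(153457/36) = (24162 + I*sqrt(26807))*(36/153457) = 869832/153457 + 36*I*sqrt(26807)/153457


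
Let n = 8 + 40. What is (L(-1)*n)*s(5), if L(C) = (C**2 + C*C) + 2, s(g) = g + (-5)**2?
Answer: 5760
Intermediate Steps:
s(g) = 25 + g (s(g) = g + 25 = 25 + g)
L(C) = 2 + 2*C**2 (L(C) = (C**2 + C**2) + 2 = 2*C**2 + 2 = 2 + 2*C**2)
n = 48
(L(-1)*n)*s(5) = ((2 + 2*(-1)**2)*48)*(25 + 5) = ((2 + 2*1)*48)*30 = ((2 + 2)*48)*30 = (4*48)*30 = 192*30 = 5760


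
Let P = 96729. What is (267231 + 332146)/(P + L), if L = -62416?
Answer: 599377/34313 ≈ 17.468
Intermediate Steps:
(267231 + 332146)/(P + L) = (267231 + 332146)/(96729 - 62416) = 599377/34313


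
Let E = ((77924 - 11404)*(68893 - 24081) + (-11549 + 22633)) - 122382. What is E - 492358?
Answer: 2980290584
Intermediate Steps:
E = 2980782942 (E = (66520*44812 + 11084) - 122382 = (2980894240 + 11084) - 122382 = 2980905324 - 122382 = 2980782942)
E - 492358 = 2980782942 - 492358 = 2980290584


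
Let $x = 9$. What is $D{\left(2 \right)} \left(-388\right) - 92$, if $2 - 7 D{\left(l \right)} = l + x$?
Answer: $\frac{2848}{7} \approx 406.86$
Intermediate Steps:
$D{\left(l \right)} = -1 - \frac{l}{7}$ ($D{\left(l \right)} = \frac{2}{7} - \frac{l + 9}{7} = \frac{2}{7} - \frac{9 + l}{7} = \frac{2}{7} - \left(\frac{9}{7} + \frac{l}{7}\right) = -1 - \frac{l}{7}$)
$D{\left(2 \right)} \left(-388\right) - 92 = \left(-1 - \frac{2}{7}\right) \left(-388\right) - 92 = \left(- \frac{9}{7}\right) \left(-388\right) - 92 = \frac{3492}{7} - 92 = \frac{2848}{7}$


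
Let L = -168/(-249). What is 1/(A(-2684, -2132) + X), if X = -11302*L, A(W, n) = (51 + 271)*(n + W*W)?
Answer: 83/192472642712 ≈ 4.3123e-10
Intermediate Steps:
L = 56/83 (L = -168*(-1/249) = 56/83 ≈ 0.67470)
A(W, n) = 322*n + 322*W**2 (A(W, n) = 322*(n + W**2) = 322*n + 322*W**2)
X = -632912/83 (X = -11302*56/83 = -632912/83 ≈ -7625.4)
1/(A(-2684, -2132) + X) = 1/((322*(-2132) + 322*(-2684)**2) - 632912/83) = 1/((-686504 + 322*7203856) - 632912/83) = 1/((-686504 + 2319641632) - 632912/83) = 1/(2318955128 - 632912/83) = 1/(192472642712/83) = 83/192472642712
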